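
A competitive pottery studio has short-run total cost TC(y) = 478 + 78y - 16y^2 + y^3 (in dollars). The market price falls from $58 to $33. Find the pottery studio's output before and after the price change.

Output falls from 10 to 9

MC = 78 - 32y + 3y^2; the shutdown threshold is min AVC = $14 (at y = 8).
With P = $58 above the shutdown price, P = MC gives y = 10.
At P = $33 ≥ min AVC, set P = MC: y = 9. The firm stays open but cuts output.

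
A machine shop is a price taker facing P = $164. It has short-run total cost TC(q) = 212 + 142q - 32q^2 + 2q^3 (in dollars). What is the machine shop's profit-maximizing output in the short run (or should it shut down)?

Variable cost is VC = 142q - 32q^2 + 2q^3, so AVC = VC/q = 142 - 32q + 2q^2 and MC = dTC/dq = 142 - 64q + 6q^2.
The AVC parabola has its vertex at q = 32/4 = 8, where AVC = 142 - 32·8 + 2·8^2 = $14.
P = $164 exceeds min AVC = $14, so the firm stays open.
P = MC gives -22 - 64q + 6q^2 = 0, with roots -1/3 and 11. Take the larger (rising MC): q* = 11.
Check: AVC at q = 11 is $32 ≤ P, so revenue covers variable cost.
Profit = P·q − TC = 164·11 − 564 = $1240.

Produce at q = 11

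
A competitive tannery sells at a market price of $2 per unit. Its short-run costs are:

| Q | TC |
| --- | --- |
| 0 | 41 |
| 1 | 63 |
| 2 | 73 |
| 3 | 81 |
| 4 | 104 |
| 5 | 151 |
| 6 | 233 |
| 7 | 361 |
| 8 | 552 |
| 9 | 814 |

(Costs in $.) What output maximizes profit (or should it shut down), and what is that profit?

Q = 0 (shut down); profit = -$41

Tabulate TR − TC: Q=0: -41; Q=1: -61; Q=2: -69; Q=3: -75; Q=4: -96; Q=5: -141; Q=6: -221; Q=7: -347; Q=8: -536; Q=9: -796.
Profit is highest at Q = 0. Equivalently, the lowest AVC in the table is 40/3 ≈ $13.33 at Q = 3, and P = $2 falls below it — price never covers variable cost, so the firm shuts down and loses only its fixed cost.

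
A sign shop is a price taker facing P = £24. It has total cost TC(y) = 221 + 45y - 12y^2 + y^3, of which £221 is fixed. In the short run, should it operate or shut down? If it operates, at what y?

From TC, MC = TC'(y) = 45 - 24y + 3y^2 and AVC = VC/y = 45 - 12y + y^2.
The AVC parabola has its vertex at y = 12/2 = 6, where AVC = 45 - 12·6 + 6^2 = £9.
Since P = £24 ≥ min AVC = £9, price covers variable cost and the firm should produce.
Solving P = MC: 21 - 24y + 3y^2 = 0 ⇒ y = 1 or 7. On the upward-sloping branch, y* = 7.
Check: AVC at y = 7 is £10 ≤ P, so revenue covers variable cost.
Profit = P·y − TC = 24·7 − 291 = -£123, a loss, but smaller than the £221 fixed cost the firm would lose by shutting down.

Produce at y = 7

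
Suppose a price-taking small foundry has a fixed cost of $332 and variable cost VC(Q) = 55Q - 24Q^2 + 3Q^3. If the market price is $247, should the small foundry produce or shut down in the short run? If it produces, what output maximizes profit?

Produce at Q = 8

Variable cost is VC = 55Q - 24Q^2 + 3Q^3, so AVC = VC/Q = 55 - 24Q + 3Q^2 and MC = dTC/dQ = 55 - 48Q + 9Q^2.
AVC hits its minimum where MC = AVC, at Q = 4, giving min AVC = 55 - 24·4 + 3·4^2 = $7.
Because $247 ≥ $7, revenue can cover variable cost; the firm operates.
Set P = MC: 247 = 55 - 48Q + 9Q^2 → -192 - 48Q + 9Q^2 = 0. The roots are Q = -8/3 and Q = 8; the profit-maximizing output is on the rising part of MC, so Q* = 8.
Check: AVC at Q = 8 is $55 ≤ P, so revenue covers variable cost.
Profit = P·Q − TC = 247·8 − 772 = $1204.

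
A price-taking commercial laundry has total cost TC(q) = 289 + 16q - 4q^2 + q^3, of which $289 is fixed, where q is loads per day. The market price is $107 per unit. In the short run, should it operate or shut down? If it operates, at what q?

Produce at q = 7

From TC, MC = TC'(q) = 16 - 8q + 3q^2 and AVC = VC/q = 16 - 4q + q^2.
The AVC parabola has its vertex at q = 4/2 = 2, where AVC = 16 - 4·2 + 2^2 = $12.
Because $107 ≥ $12, revenue can cover variable cost; the firm operates.
Set P = MC: 107 = 16 - 8q + 3q^2 → -91 - 8q + 3q^2 = 0. The roots are q = -13/3 and q = 7; the profit-maximizing output is on the rising part of MC, so q* = 7.
Check: AVC at q = 7 is $37 ≤ P, so revenue covers variable cost.
Profit = P·q − TC = 107·7 − 548 = $201.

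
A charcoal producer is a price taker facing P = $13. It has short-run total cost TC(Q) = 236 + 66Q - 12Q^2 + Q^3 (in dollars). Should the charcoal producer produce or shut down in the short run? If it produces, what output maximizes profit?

Shut down

Variable cost is VC = 66Q - 12Q^2 + Q^3, so AVC = VC/Q = 66 - 12Q + Q^2 and MC = dTC/dQ = 66 - 24Q + 3Q^2.
AVC is minimized where dAVC/dQ = -12 + 2Q = 0, at Q = 6; min AVC = 66 - 12·6 + 6^2 = $30.
With P < min AVC ($13 < $30), every unit sold adds to the loss.
The firm minimizes its loss by shutting down and losing only its fixed cost of $236.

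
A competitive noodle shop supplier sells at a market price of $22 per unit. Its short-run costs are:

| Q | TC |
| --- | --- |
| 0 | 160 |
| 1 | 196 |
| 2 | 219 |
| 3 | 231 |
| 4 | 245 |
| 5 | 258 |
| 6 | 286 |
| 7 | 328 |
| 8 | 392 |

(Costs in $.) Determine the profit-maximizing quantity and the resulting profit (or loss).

Profit at each row (π = 22Q − TC): Q=0: -160; Q=1: -174; Q=2: -175; Q=3: -165; Q=4: -157; Q=5: -148; Q=6: -154; Q=7: -174; Q=8: -216.
Profit is maximized at Q = 5. AVC there is 98/5 = $19.60 ≤ P, so producing beats shutting down (which would give -$160).

Q = 5; profit = -$148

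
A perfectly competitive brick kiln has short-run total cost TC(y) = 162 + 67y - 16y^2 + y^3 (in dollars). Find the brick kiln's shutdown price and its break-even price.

Shutdown price = $3; break-even price = $22

AVC = 67 - 16y + y^2; minimized at y = 8, giving min AVC = $3. That is the shutdown price.
ATC = 162/y + 67 - 16y + y^2. Setting dATC/dy = −162/y^2 − 16 + 2y = 0 gives y = 9 (since 2·9^3 − 16·9^2 = 162).
min ATC = 162/9 + 67 − 16·9 + 9^2 = $22. That is the break-even price.
For $3 ≤ P < $22 the firm produces at a loss; below $3 it shuts down.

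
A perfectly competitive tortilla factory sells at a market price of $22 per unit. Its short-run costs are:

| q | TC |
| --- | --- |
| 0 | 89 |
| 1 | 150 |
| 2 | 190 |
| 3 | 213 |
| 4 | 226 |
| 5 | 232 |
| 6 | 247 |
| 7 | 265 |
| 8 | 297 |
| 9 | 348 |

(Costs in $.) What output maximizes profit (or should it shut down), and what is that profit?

Tabulate TR − TC: q=0: -89; q=1: -128; q=2: -146; q=3: -147; q=4: -138; q=5: -122; q=6: -115; q=7: -111; q=8: -121; q=9: -150.
Profit is highest at q = 0. Equivalently, the lowest AVC in the table is 176/7 ≈ $25.14 at q = 7, and P = $22 falls below it — price never covers variable cost, so the firm shuts down and loses only its fixed cost.

q = 0 (shut down); profit = -$89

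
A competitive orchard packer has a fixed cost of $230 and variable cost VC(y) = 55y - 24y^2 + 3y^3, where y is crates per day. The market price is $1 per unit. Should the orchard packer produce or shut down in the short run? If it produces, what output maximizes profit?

Shut down

Strip out fixed cost: VC = 55y - 24y^2 + 3y^3. Then AVC = 55 - 24y + 3y^2 and MC = 55 - 48y + 9y^2.
AVC is minimized where dAVC/dy = -24 + 6y = 0, at y = 4; min AVC = 55 - 24·4 + 3·4^2 = $7.
With P < min AVC ($1 < $7), every unit sold adds to the loss.
Best response: produce nothing and absorb the $230 fixed cost.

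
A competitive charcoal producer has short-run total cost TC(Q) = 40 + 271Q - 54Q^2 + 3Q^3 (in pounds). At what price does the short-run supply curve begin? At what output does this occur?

£28 per unit, at Q = 9

The firm shuts down when price falls below the minimum of average variable cost. AVC = VC/Q = 271 - 54Q + 3Q^2.
At the minimum of AVC, MC = AVC. MC = 271 - 108Q + 9Q^2; setting MC = AVC gives 6Q^2 - 54Q = 0, so Q = 9. min AVC = 28.
So the shutdown price is £28.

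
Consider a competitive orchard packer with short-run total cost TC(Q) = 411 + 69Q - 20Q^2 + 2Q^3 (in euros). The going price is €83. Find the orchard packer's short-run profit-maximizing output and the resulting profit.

Profit = -€19 at Q = 7

AVC = 69 - 20Q + 2Q^2 has its minimum €19 at Q = 5; price €83 clears that bar, so the firm operates.
MC = 69 - 40Q + 6Q^2. Setting P = MC and taking the root on the rising branch gives Q* = 7.
TR = 83·7 = 581. TC = 411 + 189 = 600. Profit = 581 − 600 = -€19.
Shutting down would mean losing the fixed cost of €411, so operating at a loss of €19 is better by €392.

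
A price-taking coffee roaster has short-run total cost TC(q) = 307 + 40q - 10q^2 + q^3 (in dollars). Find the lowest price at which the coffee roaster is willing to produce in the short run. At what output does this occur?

$15 per unit, at q = 5

The shutdown price is the minimum of AVC. VC = 40q - 10q^2 + q^3, so AVC = 40 - 10q + q^2.
At the minimum of AVC, MC = AVC. MC = 40 - 20q + 3q^2; setting MC = AVC gives 2q^2 - 10q = 0, so q = 5. min AVC = 15.
For P < $15 the firm produces nothing.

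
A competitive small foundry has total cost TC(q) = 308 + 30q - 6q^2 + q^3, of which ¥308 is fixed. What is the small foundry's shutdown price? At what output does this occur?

The firm shuts down when price falls below the minimum of average variable cost. AVC = VC/q = 30 - 6q + q^2.
dAVC/dq = -6 + 2q = 0 gives q = 3. min AVC = 30 - 6·3 + 3^2 = 21.
So the shutdown price is ¥21.

¥21 per unit, at q = 3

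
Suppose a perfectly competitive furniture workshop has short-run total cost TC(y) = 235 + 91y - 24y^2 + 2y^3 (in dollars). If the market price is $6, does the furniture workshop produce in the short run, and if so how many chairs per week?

Variable cost is VC = 91y - 24y^2 + 2y^3, so AVC = VC/y = 91 - 24y + 2y^2 and MC = dTC/dy = 91 - 48y + 6y^2.
AVC is minimized where dAVC/dy = -24 + 4y = 0, at y = 6; min AVC = 91 - 24·6 + 2·6^2 = $19.
Since P = $6 < min AVC = $19, price fails to cover variable cost at any output.
Shutting down limits the loss to fixed cost, $235.

Shut down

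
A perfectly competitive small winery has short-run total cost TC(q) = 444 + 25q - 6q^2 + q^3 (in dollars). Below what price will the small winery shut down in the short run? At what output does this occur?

$16 per unit, at q = 3

The shutdown price is the minimum of AVC. VC = 25q - 6q^2 + q^3, so AVC = 25 - 6q + q^2.
dAVC/dq = -6 + 2q = 0 gives q = 3. min AVC = 25 - 6·3 + 3^2 = 16.
The firm shuts down for any P below $16.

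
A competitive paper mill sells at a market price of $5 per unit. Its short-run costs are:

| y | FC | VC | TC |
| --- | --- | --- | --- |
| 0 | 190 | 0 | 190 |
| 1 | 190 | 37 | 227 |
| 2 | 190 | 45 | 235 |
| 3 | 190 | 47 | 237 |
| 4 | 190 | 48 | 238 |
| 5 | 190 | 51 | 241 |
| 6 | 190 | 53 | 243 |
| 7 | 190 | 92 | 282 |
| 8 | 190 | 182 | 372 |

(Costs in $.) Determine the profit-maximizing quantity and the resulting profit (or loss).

y = 0 (shut down); profit = -$190

Profit at each row (π = 5y − TC): y=0: -190; y=1: -222; y=2: -225; y=3: -222; y=4: -218; y=5: -216; y=6: -213; y=7: -247; y=8: -332.
Profit is highest at y = 0. Equivalently, the lowest AVC in the table is 53/6 ≈ $8.83 at y = 6, and P = $5 falls below it — price never covers variable cost, so the firm shuts down and loses only its fixed cost.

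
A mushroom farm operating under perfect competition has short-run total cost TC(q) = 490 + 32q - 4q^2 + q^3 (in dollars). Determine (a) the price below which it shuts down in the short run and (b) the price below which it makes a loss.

AVC = 32 - 4q + q^2; minimized at q = 2, giving min AVC = $28. That is the shutdown price.
ATC = 490/q + 32 - 4q + q^2. Setting dATC/dq = −490/q^2 − 4 + 2q = 0 gives q = 7 (since 2·7^3 − 4·7^2 = 490).
min ATC = 490/7 + 32 − 4·7 + 7^2 = $123. That is the break-even price.
Between these two prices the firm operates at a loss; above $123 it earns a profit.

Shutdown price = $28; break-even price = $123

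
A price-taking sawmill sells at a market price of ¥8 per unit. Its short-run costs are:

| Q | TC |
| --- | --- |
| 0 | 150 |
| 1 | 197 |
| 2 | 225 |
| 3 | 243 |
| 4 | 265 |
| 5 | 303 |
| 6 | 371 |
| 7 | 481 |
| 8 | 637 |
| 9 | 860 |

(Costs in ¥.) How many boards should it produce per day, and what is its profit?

Compute π = P·Q − TC at each output: Q=0: -150; Q=1: -189; Q=2: -209; Q=3: -219; Q=4: -233; Q=5: -263; Q=6: -323; Q=7: -425; Q=8: -573; Q=9: -788.
Profit is highest at Q = 0. Equivalently, the lowest AVC in the table is 115/4 ≈ ¥28.75 at Q = 4, and P = ¥8 falls below it — price never covers variable cost, so the firm shuts down and loses only its fixed cost.

Q = 0 (shut down); profit = -¥150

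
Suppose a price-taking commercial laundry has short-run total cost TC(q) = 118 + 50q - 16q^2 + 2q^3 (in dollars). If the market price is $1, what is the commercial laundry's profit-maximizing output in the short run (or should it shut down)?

Shut down

Variable cost is VC = 50q - 16q^2 + 2q^3, so AVC = VC/q = 50 - 16q + 2q^2 and MC = dTC/dq = 50 - 32q + 6q^2.
The AVC parabola has its vertex at q = 16/4 = 4, where AVC = 50 - 16·4 + 2·4^2 = $18.
Since P = $1 < min AVC = $18, price fails to cover variable cost at any output.
Shutting down limits the loss to fixed cost, $118.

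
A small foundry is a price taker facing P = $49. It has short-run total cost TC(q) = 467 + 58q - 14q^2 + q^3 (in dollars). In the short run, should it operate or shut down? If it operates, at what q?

Strip out fixed cost: VC = 58q - 14q^2 + q^3. Then AVC = 58 - 14q + q^2 and MC = 58 - 28q + 3q^2.
AVC is minimized where dAVC/dq = -14 + 2q = 0, at q = 7; min AVC = 58 - 14·7 + 7^2 = $9.
P = $49 exceeds min AVC = $9, so the firm stays open.
P = MC gives 9 - 28q + 3q^2 = 0, with roots 1/3 and 9. Take the larger (rising MC): q* = 9.
Check: AVC at q = 9 is $13 ≤ P, so revenue covers variable cost.
Profit = P·q − TC = 49·9 − 584 = -$143, a loss, but smaller than the $467 fixed cost the firm would lose by shutting down.

Produce at q = 9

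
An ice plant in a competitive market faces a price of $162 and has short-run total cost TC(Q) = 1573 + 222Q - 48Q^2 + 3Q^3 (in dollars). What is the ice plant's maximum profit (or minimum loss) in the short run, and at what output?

AVC = 222 - 48Q + 3Q^2 has its minimum $30 at Q = 8; price $162 clears that bar, so the firm operates.
MC = 222 - 96Q + 9Q^2. Setting P = MC and taking the root on the rising branch gives Q* = 10.
TR = 162·10 = 1620. TC = 1573 + 420 = 1993. Profit = 1620 − 1993 = -$373.
That loss of $373 beats the $1573 the firm would lose by shutting down; producing recovers $1200 of fixed cost.

Profit = -$373 at Q = 10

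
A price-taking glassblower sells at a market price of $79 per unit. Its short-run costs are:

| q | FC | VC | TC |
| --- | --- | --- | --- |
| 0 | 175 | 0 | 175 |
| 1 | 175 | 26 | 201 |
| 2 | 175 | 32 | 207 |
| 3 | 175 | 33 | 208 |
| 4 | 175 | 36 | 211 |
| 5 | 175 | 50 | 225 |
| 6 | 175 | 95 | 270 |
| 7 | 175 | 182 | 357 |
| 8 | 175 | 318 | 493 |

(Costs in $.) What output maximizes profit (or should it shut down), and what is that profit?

Compute π = P·q − TC at each output: q=0: -175; q=1: -122; q=2: -49; q=3: 29; q=4: 105; q=5: 170; q=6: 204; q=7: 196; q=8: 139.
Profit is maximized at q = 6. AVC there is 95/6 = $15.83 ≤ P, so producing beats shutting down (which would give -$175).

q = 6; profit = $204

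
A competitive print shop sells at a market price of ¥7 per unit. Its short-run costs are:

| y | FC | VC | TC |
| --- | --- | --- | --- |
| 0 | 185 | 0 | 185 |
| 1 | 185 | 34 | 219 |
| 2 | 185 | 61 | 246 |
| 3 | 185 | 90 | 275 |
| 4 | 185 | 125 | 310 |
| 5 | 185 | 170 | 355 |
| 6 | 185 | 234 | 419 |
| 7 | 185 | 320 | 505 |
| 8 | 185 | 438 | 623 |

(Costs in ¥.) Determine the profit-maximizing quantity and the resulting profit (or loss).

Tabulate TR − TC: y=0: -185; y=1: -212; y=2: -232; y=3: -254; y=4: -282; y=5: -320; y=6: -377; y=7: -456; y=8: -567.
Profit is highest at y = 0. Equivalently, the lowest AVC in the table is 90/3 ≈ ¥30 at y = 3, and P = ¥7 falls below it — price never covers variable cost, so the firm shuts down and loses only its fixed cost.

y = 0 (shut down); profit = -¥185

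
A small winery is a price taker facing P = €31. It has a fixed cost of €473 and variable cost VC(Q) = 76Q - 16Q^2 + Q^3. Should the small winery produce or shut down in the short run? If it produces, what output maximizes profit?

Strip out fixed cost: VC = 76Q - 16Q^2 + Q^3. Then AVC = 76 - 16Q + Q^2 and MC = 76 - 32Q + 3Q^2.
The AVC parabola has its vertex at Q = 16/2 = 8, where AVC = 76 - 16·8 + 8^2 = €12.
P = €31 exceeds min AVC = €12, so the firm stays open.
Solving P = MC: 45 - 32Q + 3Q^2 = 0 ⇒ Q = 5/3 or 9. On the upward-sloping branch, Q* = 9.
Check: AVC at Q = 9 is €13 ≤ P, so revenue covers variable cost.
Profit = P·Q − TC = 31·9 − 590 = -€311, a loss, but smaller than the €473 fixed cost the firm would lose by shutting down.

Produce at Q = 9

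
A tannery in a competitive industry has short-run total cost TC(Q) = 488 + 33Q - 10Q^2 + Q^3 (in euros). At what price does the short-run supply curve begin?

€8 per unit

The shutdown price is the minimum of AVC. VC = 33Q - 10Q^2 + Q^3, so AVC = 33 - 10Q + Q^2.
At the minimum of AVC, MC = AVC. MC = 33 - 20Q + 3Q^2; setting MC = AVC gives 2Q^2 - 10Q = 0, so Q = 5. min AVC = 8.
For P < €8 the firm produces nothing.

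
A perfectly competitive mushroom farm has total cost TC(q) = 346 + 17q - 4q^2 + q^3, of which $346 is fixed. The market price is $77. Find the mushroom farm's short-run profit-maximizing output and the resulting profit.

AVC = 17 - 4q + q^2 has its minimum $13 at q = 2; price $77 clears that bar, so the firm operates.
With MC = 17 - 8q + 3q^2, P = MC on the upward-sloping part at q* = 6.
TR = 77·6 = 462. TC = 346 + 174 = 520. Profit = 462 − 520 = -$58.
That loss of $58 beats the $346 the firm would lose by shutting down; producing recovers $288 of fixed cost.

Profit = -$58 at q = 6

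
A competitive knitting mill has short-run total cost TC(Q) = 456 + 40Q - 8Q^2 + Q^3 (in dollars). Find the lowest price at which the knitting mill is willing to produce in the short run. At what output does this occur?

$24 per unit, at Q = 4

Short-run supply begins at min AVC. From VC = 40Q - 8Q^2 + Q^3, AVC = 40 - 8Q + Q^2.
dAVC/dQ = -8 + 2Q = 0 gives Q = 4. min AVC = 40 - 8·4 + 4^2 = 24.
The firm shuts down for any P below $24.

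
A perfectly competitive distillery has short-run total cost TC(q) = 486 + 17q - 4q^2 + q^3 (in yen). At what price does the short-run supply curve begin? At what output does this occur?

¥13 per unit, at q = 2

Short-run supply begins at min AVC. From VC = 17q - 4q^2 + q^3, AVC = 17 - 4q + q^2.
At the minimum of AVC, MC = AVC. MC = 17 - 8q + 3q^2; setting MC = AVC gives 2q^2 - 4q = 0, so q = 2. min AVC = 13.
So the shutdown price is ¥13.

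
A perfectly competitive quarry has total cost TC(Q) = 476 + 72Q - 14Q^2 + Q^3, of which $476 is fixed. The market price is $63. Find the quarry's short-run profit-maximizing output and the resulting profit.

AVC = 72 - 14Q + Q^2; min AVC = $23 at Q = 7. Since P = $63 ≥ min AVC, the firm produces.
With MC = 72 - 28Q + 3Q^2, P = MC on the upward-sloping part at Q* = 9.
TR = 63·9 = 567. TC = 476 + 243 = 719. Profit = 567 − 719 = -$152.
That loss of $152 beats the $476 the firm would lose by shutting down; producing recovers $324 of fixed cost.

Profit = -$152 at Q = 9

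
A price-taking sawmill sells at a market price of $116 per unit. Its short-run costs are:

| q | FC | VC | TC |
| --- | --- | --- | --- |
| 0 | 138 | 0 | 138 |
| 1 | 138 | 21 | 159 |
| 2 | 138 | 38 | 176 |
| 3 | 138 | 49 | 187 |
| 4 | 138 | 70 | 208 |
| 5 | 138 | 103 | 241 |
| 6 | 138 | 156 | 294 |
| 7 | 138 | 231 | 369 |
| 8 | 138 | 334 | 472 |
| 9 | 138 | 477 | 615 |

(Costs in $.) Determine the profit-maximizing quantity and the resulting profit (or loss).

Compute π = P·q − TC at each output: q=0: -138; q=1: -43; q=2: 56; q=3: 161; q=4: 256; q=5: 339; q=6: 402; q=7: 443; q=8: 456; q=9: 429.
Profit is maximized at q = 8. AVC there is 334/8 = $41.75 ≤ P, so producing beats shutting down (which would give -$138).

q = 8; profit = $456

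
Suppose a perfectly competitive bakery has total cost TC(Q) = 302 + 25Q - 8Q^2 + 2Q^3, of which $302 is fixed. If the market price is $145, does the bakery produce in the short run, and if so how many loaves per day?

Produce at Q = 6

From TC, MC = TC'(Q) = 25 - 16Q + 6Q^2 and AVC = VC/Q = 25 - 8Q + 2Q^2.
The AVC parabola has its vertex at Q = 8/4 = 2, where AVC = 25 - 8·2 + 2·2^2 = $17.
Because $145 ≥ $17, revenue can cover variable cost; the firm operates.
Solving P = MC: -120 - 16Q + 6Q^2 = 0 ⇒ Q = -10/3 or 6. On the upward-sloping branch, Q* = 6.
Check: AVC at Q = 6 is $49 ≤ P, so revenue covers variable cost.
Profit = P·Q − TC = 145·6 − 596 = $274.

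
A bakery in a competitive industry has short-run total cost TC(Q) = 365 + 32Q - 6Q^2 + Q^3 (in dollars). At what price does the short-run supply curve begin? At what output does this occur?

$23 per unit, at Q = 3

The firm shuts down when price falls below the minimum of average variable cost. AVC = VC/Q = 32 - 6Q + Q^2.
dAVC/dQ = -6 + 2Q = 0 gives Q = 3. min AVC = 32 - 6·3 + 3^2 = 23.
So the shutdown price is $23.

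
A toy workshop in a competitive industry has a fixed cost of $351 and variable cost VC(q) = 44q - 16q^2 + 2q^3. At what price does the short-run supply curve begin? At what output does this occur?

The shutdown price is the minimum of AVC. VC = 44q - 16q^2 + 2q^3, so AVC = 44 - 16q + 2q^2.
At the minimum of AVC, MC = AVC. MC = 44 - 32q + 6q^2; setting MC = AVC gives 4q^2 - 16q = 0, so q = 4. min AVC = 12.
The firm shuts down for any P below $12.

$12 per unit, at q = 4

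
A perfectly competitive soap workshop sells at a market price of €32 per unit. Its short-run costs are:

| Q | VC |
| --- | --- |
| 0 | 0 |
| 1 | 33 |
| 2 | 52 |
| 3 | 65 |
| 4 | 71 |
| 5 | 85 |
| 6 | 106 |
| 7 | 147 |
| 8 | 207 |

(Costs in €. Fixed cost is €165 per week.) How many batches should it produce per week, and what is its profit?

Q = 6; profit = -€79

Compute π = P·Q − TC at each output: Q=0: -165; Q=1: -166; Q=2: -153; Q=3: -134; Q=4: -108; Q=5: -90; Q=6: -79; Q=7: -88; Q=8: -116.
Profit is maximized at Q = 6. AVC there is 106/6 = €17.67 ≤ P, so producing beats shutting down (which would give -€165).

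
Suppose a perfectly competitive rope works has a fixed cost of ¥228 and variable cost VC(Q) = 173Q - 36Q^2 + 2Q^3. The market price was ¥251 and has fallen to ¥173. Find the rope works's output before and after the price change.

Output falls from 13 to 12

MC = 173 - 72Q + 6Q^2; the shutdown threshold is min AVC = ¥11 (at Q = 9).
With P = ¥251 above the shutdown price, P = MC gives Q = 13.
At P = ¥173 ≥ min AVC, set P = MC: Q = 12. The firm stays open but cuts output.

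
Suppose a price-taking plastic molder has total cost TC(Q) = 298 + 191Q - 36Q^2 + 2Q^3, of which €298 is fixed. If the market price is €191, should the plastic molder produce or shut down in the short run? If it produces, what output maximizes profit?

Produce at Q = 12

Strip out fixed cost: VC = 191Q - 36Q^2 + 2Q^3. Then AVC = 191 - 36Q + 2Q^2 and MC = 191 - 72Q + 6Q^2.
The AVC parabola has its vertex at Q = 36/4 = 9, where AVC = 191 - 36·9 + 2·9^2 = €29.
P = €191 exceeds min AVC = €29, so the firm stays open.
P = MC gives -72Q + 6Q^2 = 0, with roots 0 and 12. Take the larger (rising MC): Q* = 12.
Check: AVC at Q = 12 is €47 ≤ P, so revenue covers variable cost.
Profit = P·Q − TC = 191·12 − 862 = €1430.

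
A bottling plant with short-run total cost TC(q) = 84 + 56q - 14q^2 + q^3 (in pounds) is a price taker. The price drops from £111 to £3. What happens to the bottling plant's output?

MC = 56 - 28q + 3q^2; the shutdown threshold is min AVC = £7 (at q = 7).
With P = £111 above the shutdown price, P = MC gives q = 11.
At P = £3 < min AVC = £7, price no longer covers variable cost at any output, so the firm shuts down: q = 0.

Output falls from 11 to 0 (the firm shuts down)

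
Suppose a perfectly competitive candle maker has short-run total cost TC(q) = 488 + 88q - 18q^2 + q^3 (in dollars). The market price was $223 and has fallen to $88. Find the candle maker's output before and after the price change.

AVC = 88 - 18q + q^2, minimized at q = 9 where min AVC = $7. MC = 88 - 36q + 3q^2.
At P = $223 ≥ min AVC, set P = MC on the rising branch: q = 15.
At P = $88 ≥ min AVC, set P = MC: q = 12. The firm stays open but cuts output.

Output falls from 15 to 12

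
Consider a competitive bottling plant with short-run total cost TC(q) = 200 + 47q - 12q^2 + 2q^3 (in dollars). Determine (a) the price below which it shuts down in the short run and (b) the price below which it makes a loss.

AVC = 47 - 12q + 2q^2; minimized at q = 3, giving min AVC = $29. That is the shutdown price.
ATC = 200/q + 47 - 12q + 2q^2. Setting dATC/dq = −200/q^2 − 12 + 4q = 0 gives q = 5 (since 4·5^3 − 12·5^2 = 200).
min ATC = 200/5 + 47 − 12·5 + 2·5^2 = $77. That is the break-even price.
Between these two prices the firm operates at a loss; above $77 it earns a profit.

Shutdown price = $29; break-even price = $77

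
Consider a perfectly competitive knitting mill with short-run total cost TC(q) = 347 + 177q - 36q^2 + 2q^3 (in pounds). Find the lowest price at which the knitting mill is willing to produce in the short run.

£15 per unit

Short-run supply begins at min AVC. From VC = 177q - 36q^2 + 2q^3, AVC = 177 - 36q + 2q^2.
dAVC/dq = -36 + 4q = 0 gives q = 9. min AVC = 177 - 36·9 + 2·9^2 = 15.
The firm shuts down for any P below £15.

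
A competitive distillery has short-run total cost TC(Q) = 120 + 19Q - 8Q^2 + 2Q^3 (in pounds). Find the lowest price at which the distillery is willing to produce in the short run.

£11 per unit

Short-run supply begins at min AVC. From VC = 19Q - 8Q^2 + 2Q^3, AVC = 19 - 8Q + 2Q^2.
At the minimum of AVC, MC = AVC. MC = 19 - 16Q + 6Q^2; setting MC = AVC gives 4Q^2 - 8Q = 0, so Q = 2. min AVC = 11.
The firm shuts down for any P below £11.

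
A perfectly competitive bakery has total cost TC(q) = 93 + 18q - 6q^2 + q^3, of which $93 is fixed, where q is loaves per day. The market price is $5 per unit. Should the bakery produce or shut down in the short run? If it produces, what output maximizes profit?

From TC, MC = TC'(q) = 18 - 12q + 3q^2 and AVC = VC/q = 18 - 6q + q^2.
AVC hits its minimum where MC = AVC, at q = 3, giving min AVC = 18 - 6·3 + 3^2 = $9.
With P < min AVC ($5 < $9), every unit sold adds to the loss.
Best response: produce nothing and absorb the $93 fixed cost.

Shut down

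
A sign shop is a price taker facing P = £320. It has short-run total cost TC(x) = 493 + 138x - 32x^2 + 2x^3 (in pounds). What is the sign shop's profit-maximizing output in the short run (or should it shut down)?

Produce at x = 13

Variable cost is VC = 138x - 32x^2 + 2x^3, so AVC = VC/x = 138 - 32x + 2x^2 and MC = dTC/dx = 138 - 64x + 6x^2.
The AVC parabola has its vertex at x = 32/4 = 8, where AVC = 138 - 32·8 + 2·8^2 = £10.
Since P = £320 ≥ min AVC = £10, price covers variable cost and the firm should produce.
P = MC gives -182 - 64x + 6x^2 = 0, with roots -7/3 and 13. Take the larger (rising MC): x* = 13.
Check: AVC at x = 13 is £60 ≤ P, so revenue covers variable cost.
Profit = P·x − TC = 320·13 − 1273 = £2887.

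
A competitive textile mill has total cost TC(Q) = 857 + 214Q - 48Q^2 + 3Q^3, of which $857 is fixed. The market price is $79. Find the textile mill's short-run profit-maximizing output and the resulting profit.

AVC = 214 - 48Q + 3Q^2; min AVC = $22 at Q = 8. Since P = $79 ≥ min AVC, the firm produces.
MC = 214 - 96Q + 9Q^2. Setting P = MC and taking the root on the rising branch gives Q* = 9.
TR = 79·9 = 711. TC = 857 + 225 = 1082. Profit = 711 − 1082 = -$371.
By producing, the firm covers all variable cost plus $486 of fixed cost; shutting down would lose the full $857.

Profit = -$371 at Q = 9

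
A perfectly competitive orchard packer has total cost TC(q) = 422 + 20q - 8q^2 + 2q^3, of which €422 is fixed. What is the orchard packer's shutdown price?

Short-run supply begins at min AVC. From VC = 20q - 8q^2 + 2q^3, AVC = 20 - 8q + 2q^2.
dAVC/dq = -8 + 4q = 0 gives q = 2. min AVC = 20 - 8·2 + 2·2^2 = 12.
For P < €12 the firm produces nothing.

€12 per unit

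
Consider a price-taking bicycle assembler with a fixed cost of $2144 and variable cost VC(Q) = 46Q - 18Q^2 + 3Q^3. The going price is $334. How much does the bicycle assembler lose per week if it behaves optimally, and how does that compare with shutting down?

Profit = -$224 at Q = 8

AVC = 46 - 18Q + 3Q^2; min AVC = $19 at Q = 3. Since P = $334 ≥ min AVC, the firm produces.
With MC = 46 - 36Q + 9Q^2, P = MC on the upward-sloping part at Q* = 8.
TR = 334·8 = 2672. TC = 2144 + 752 = 2896. Profit = 2672 − 2896 = -$224.
That loss of $224 beats the $2144 the firm would lose by shutting down; producing recovers $1920 of fixed cost.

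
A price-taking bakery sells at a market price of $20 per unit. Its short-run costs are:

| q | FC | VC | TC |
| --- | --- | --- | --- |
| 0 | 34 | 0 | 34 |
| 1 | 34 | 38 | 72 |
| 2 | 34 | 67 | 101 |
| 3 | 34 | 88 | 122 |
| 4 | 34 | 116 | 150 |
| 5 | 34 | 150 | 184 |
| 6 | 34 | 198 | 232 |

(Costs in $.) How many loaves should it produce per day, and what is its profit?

q = 0 (shut down); profit = -$34

Tabulate TR − TC: q=0: -34; q=1: -52; q=2: -61; q=3: -62; q=4: -70; q=5: -84; q=6: -112.
Profit is highest at q = 0. Equivalently, the lowest AVC in the table is 116/4 ≈ $29 at q = 4, and P = $20 falls below it — price never covers variable cost, so the firm shuts down and loses only its fixed cost.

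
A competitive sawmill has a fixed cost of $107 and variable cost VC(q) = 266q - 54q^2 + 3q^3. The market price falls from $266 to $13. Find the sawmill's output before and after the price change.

Output falls from 12 to 0 (the firm shuts down)

MC = 266 - 108q + 9q^2; the shutdown threshold is min AVC = $23 (at q = 9).
With P = $266 above the shutdown price, P = MC gives q = 12.
At P = $13 < min AVC = $23, price no longer covers variable cost at any output, so the firm shuts down: q = 0.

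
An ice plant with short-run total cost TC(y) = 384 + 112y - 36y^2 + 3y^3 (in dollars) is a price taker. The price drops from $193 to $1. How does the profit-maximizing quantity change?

AVC = 112 - 36y + 3y^2, minimized at y = 6 where min AVC = $4. MC = 112 - 72y + 9y^2.
At P = $193 ≥ min AVC, set P = MC on the rising branch: y = 9.
At P = $1 < min AVC = $4, price no longer covers variable cost at any output, so the firm shuts down: y = 0.

Output falls from 9 to 0 (the firm shuts down)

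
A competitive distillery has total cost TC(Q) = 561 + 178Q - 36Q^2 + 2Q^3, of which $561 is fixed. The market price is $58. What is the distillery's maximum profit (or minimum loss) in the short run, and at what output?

Profit = -$161 at Q = 10

AVC = 178 - 36Q + 2Q^2 has its minimum $16 at Q = 9; price $58 clears that bar, so the firm operates.
With MC = 178 - 72Q + 6Q^2, P = MC on the upward-sloping part at Q* = 10.
TR = 58·10 = 580. TC = 561 + 180 = 741. Profit = 580 − 741 = -$161.
That loss of $161 beats the $561 the firm would lose by shutting down; producing recovers $400 of fixed cost.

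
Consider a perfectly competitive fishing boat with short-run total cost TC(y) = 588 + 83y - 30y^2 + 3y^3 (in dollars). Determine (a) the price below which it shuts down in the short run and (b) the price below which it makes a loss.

AVC = 83 - 30y + 3y^2; minimized at y = 5, giving min AVC = $8. That is the shutdown price.
ATC = 588/y + 83 - 30y + 3y^2. Setting dATC/dy = −588/y^2 − 30 + 6y = 0 gives y = 7 (since 6·7^3 − 30·7^2 = 588).
min ATC = 588/7 + 83 − 30·7 + 3·7^2 = $104. That is the break-even price.
For $8 ≤ P < $104 the firm produces at a loss; below $8 it shuts down.

Shutdown price = $8; break-even price = $104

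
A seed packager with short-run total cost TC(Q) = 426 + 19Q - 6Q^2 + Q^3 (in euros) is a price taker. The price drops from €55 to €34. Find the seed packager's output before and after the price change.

Output falls from 6 to 5

MC = 19 - 12Q + 3Q^2; the shutdown threshold is min AVC = €10 (at Q = 3).
With P = €55 above the shutdown price, P = MC gives Q = 6.
At P = €34 ≥ min AVC, set P = MC: Q = 5. The firm stays open but cuts output.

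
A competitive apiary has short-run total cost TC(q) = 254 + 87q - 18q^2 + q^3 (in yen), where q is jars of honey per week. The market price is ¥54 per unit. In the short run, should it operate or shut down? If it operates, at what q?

From TC, MC = TC'(q) = 87 - 36q + 3q^2 and AVC = VC/q = 87 - 18q + q^2.
AVC hits its minimum where MC = AVC, at q = 9, giving min AVC = 87 - 18·9 + 9^2 = ¥6.
Since P = ¥54 ≥ min AVC = ¥6, price covers variable cost and the firm should produce.
P = MC gives 33 - 36q + 3q^2 = 0, with roots 1 and 11. Take the larger (rising MC): q* = 11.
Check: AVC at q = 11 is ¥10 ≤ P, so revenue covers variable cost.
Profit = P·q − TC = 54·11 − 364 = ¥230.

Produce at q = 11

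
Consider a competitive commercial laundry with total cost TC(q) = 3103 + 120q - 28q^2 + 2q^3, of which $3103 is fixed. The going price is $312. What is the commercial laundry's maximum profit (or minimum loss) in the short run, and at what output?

AVC = 120 - 28q + 2q^2; min AVC = $22 at q = 7. Since P = $312 ≥ min AVC, the firm produces.
With MC = 120 - 56q + 6q^2, P = MC on the upward-sloping part at q* = 12.
TR = 312·12 = 3744. TC = 3103 + 864 = 3967. Profit = 3744 − 3967 = -$223.
That loss of $223 beats the $3103 the firm would lose by shutting down; producing recovers $2880 of fixed cost.

Profit = -$223 at q = 12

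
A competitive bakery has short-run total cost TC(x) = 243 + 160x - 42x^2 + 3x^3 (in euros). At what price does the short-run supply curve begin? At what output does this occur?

The shutdown price is the minimum of AVC. VC = 160x - 42x^2 + 3x^3, so AVC = 160 - 42x + 3x^2.
At the minimum of AVC, MC = AVC. MC = 160 - 84x + 9x^2; setting MC = AVC gives 6x^2 - 42x = 0, so x = 7. min AVC = 13.
The firm shuts down for any P below €13.

€13 per unit, at x = 7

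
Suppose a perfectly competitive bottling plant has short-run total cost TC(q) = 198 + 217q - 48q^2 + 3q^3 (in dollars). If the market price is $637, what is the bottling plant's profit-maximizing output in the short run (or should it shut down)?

Produce at q = 14

Strip out fixed cost: VC = 217q - 48q^2 + 3q^3. Then AVC = 217 - 48q + 3q^2 and MC = 217 - 96q + 9q^2.
AVC hits its minimum where MC = AVC, at q = 8, giving min AVC = 217 - 48·8 + 3·8^2 = $25.
Since P = $637 ≥ min AVC = $25, price covers variable cost and the firm should produce.
Solving P = MC: -420 - 96q + 9q^2 = 0 ⇒ q = -10/3 or 14. On the upward-sloping branch, q* = 14.
Check: AVC at q = 14 is $133 ≤ P, so revenue covers variable cost.
Profit = P·q − TC = 637·14 − 2060 = $6858.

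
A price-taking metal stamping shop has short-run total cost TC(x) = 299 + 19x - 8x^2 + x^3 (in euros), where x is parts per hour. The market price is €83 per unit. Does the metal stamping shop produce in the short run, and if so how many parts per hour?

Strip out fixed cost: VC = 19x - 8x^2 + x^3. Then AVC = 19 - 8x + x^2 and MC = 19 - 16x + 3x^2.
AVC hits its minimum where MC = AVC, at x = 4, giving min AVC = 19 - 8·4 + 4^2 = €3.
Because €83 ≥ €3, revenue can cover variable cost; the firm operates.
Set P = MC: 83 = 19 - 16x + 3x^2 → -64 - 16x + 3x^2 = 0. The roots are x = -8/3 and x = 8; the profit-maximizing output is on the rising part of MC, so x* = 8.
Check: AVC at x = 8 is €19 ≤ P, so revenue covers variable cost.
Profit = P·x − TC = 83·8 − 451 = €213.

Produce at x = 8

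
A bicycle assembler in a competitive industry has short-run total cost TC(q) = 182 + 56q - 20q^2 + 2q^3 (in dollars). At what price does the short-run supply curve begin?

$6 per unit

Short-run supply begins at min AVC. From VC = 56q - 20q^2 + 2q^3, AVC = 56 - 20q + 2q^2.
At the minimum of AVC, MC = AVC. MC = 56 - 40q + 6q^2; setting MC = AVC gives 4q^2 - 20q = 0, so q = 5. min AVC = 6.
The firm shuts down for any P below $6.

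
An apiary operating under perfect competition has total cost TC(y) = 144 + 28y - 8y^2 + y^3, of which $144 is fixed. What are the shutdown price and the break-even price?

Shutdown price = min AVC. AVC = 28 - 8y + y^2, with vertex at y = 4 and minimum $12.
ATC = 144/y + 28 - 8y + y^2. Setting dATC/dy = −144/y^2 − 8 + 2y = 0 gives y = 6 (since 2·6^3 − 8·6^2 = 144).
min ATC = 144/6 + 28 − 8·6 + 6^2 = $40. That is the break-even price.
Between these two prices the firm operates at a loss; above $40 it earns a profit.

Shutdown price = $12; break-even price = $40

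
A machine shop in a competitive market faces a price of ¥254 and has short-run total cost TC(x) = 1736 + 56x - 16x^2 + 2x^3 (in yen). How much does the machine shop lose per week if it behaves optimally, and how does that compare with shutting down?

AVC = 56 - 16x + 2x^2 has its minimum ¥24 at x = 4; price ¥254 clears that bar, so the firm operates.
With MC = 56 - 32x + 6x^2, P = MC on the upward-sloping part at x* = 9.
TR = 254·9 = 2286. TC = 1736 + 666 = 2402. Profit = 2286 − 2402 = -¥116.
By producing, the firm covers all variable cost plus ¥1620 of fixed cost; shutting down would lose the full ¥1736.

Profit = -¥116 at x = 9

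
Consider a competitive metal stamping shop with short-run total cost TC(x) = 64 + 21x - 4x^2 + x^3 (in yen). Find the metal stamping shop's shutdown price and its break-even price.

Shutdown price = ¥17; break-even price = ¥37

AVC = 21 - 4x + x^2; minimized at x = 2, giving min AVC = ¥17. That is the shutdown price.
ATC = 64/x + 21 - 4x + x^2. Setting dATC/dx = −64/x^2 − 4 + 2x = 0 gives x = 4 (since 2·4^3 − 4·4^2 = 64).
min ATC = 64/4 + 21 − 4·4 + 4^2 = ¥37. That is the break-even price.
For ¥17 ≤ P < ¥37 the firm produces at a loss; below ¥17 it shuts down.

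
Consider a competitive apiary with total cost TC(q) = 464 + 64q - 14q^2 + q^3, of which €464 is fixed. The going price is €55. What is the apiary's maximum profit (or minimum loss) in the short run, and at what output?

AVC = 64 - 14q + q^2 has its minimum €15 at q = 7; price €55 clears that bar, so the firm operates.
With MC = 64 - 28q + 3q^2, P = MC on the upward-sloping part at q* = 9.
TR = 55·9 = 495. TC = 464 + 171 = 635. Profit = 495 − 635 = -€140.
By producing, the firm covers all variable cost plus €324 of fixed cost; shutting down would lose the full €464.

Profit = -€140 at q = 9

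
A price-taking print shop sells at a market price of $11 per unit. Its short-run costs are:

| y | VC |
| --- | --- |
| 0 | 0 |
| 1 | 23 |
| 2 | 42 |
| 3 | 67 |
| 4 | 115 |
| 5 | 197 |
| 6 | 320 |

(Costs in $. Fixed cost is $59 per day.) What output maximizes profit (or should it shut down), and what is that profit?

Compute π = P·y − TC at each output: y=0: -59; y=1: -71; y=2: -79; y=3: -93; y=4: -130; y=5: -201; y=6: -313.
Profit is highest at y = 0. Equivalently, the lowest AVC in the table is 42/2 ≈ $21 at y = 2, and P = $11 falls below it — price never covers variable cost, so the firm shuts down and loses only its fixed cost.

y = 0 (shut down); profit = -$59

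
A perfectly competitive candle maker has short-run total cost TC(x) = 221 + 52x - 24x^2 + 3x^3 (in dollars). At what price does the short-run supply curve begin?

$4 per unit

The firm shuts down when price falls below the minimum of average variable cost. AVC = VC/x = 52 - 24x + 3x^2.
dAVC/dx = -24 + 6x = 0 gives x = 4. min AVC = 52 - 24·4 + 3·4^2 = 4.
The firm shuts down for any P below $4.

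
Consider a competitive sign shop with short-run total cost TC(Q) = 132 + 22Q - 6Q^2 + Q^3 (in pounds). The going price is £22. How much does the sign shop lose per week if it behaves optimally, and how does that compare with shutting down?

AVC = 22 - 6Q + Q^2 has its minimum £13 at Q = 3; price £22 clears that bar, so the firm operates.
With MC = 22 - 12Q + 3Q^2, P = MC on the upward-sloping part at Q* = 4.
TR = 22·4 = 88. TC = 132 + 56 = 188. Profit = 88 − 188 = -£100.
Shutting down would mean losing the fixed cost of £132, so operating at a loss of £100 is better by £32.

Profit = -£100 at Q = 4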